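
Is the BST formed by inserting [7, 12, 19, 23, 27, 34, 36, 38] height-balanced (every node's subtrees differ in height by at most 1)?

Tree (level-order array): [7, None, 12, None, 19, None, 23, None, 27, None, 34, None, 36, None, 38]
Definition: a tree is height-balanced if, at every node, |h(left) - h(right)| <= 1 (empty subtree has height -1).
Bottom-up per-node check:
  node 38: h_left=-1, h_right=-1, diff=0 [OK], height=0
  node 36: h_left=-1, h_right=0, diff=1 [OK], height=1
  node 34: h_left=-1, h_right=1, diff=2 [FAIL (|-1-1|=2 > 1)], height=2
  node 27: h_left=-1, h_right=2, diff=3 [FAIL (|-1-2|=3 > 1)], height=3
  node 23: h_left=-1, h_right=3, diff=4 [FAIL (|-1-3|=4 > 1)], height=4
  node 19: h_left=-1, h_right=4, diff=5 [FAIL (|-1-4|=5 > 1)], height=5
  node 12: h_left=-1, h_right=5, diff=6 [FAIL (|-1-5|=6 > 1)], height=6
  node 7: h_left=-1, h_right=6, diff=7 [FAIL (|-1-6|=7 > 1)], height=7
Node 34 violates the condition: |-1 - 1| = 2 > 1.
Result: Not balanced


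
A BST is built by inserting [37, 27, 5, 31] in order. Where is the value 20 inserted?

Starting tree (level order): [37, 27, None, 5, 31]
Insertion path: 37 -> 27 -> 5
Result: insert 20 as right child of 5
Final tree (level order): [37, 27, None, 5, 31, None, 20]


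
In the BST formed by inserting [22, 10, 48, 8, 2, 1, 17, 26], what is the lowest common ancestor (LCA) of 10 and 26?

Tree insertion order: [22, 10, 48, 8, 2, 1, 17, 26]
Tree (level-order array): [22, 10, 48, 8, 17, 26, None, 2, None, None, None, None, None, 1]
In a BST, the LCA of p=10, q=26 is the first node v on the
root-to-leaf path with p <= v <= q (go left if both < v, right if both > v).
Walk from root:
  at 22: 10 <= 22 <= 26, this is the LCA
LCA = 22


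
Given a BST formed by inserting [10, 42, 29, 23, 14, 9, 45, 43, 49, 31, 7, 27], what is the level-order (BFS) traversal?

Tree insertion order: [10, 42, 29, 23, 14, 9, 45, 43, 49, 31, 7, 27]
Tree (level-order array): [10, 9, 42, 7, None, 29, 45, None, None, 23, 31, 43, 49, 14, 27]
BFS from the root, enqueuing left then right child of each popped node:
  queue [10] -> pop 10, enqueue [9, 42], visited so far: [10]
  queue [9, 42] -> pop 9, enqueue [7], visited so far: [10, 9]
  queue [42, 7] -> pop 42, enqueue [29, 45], visited so far: [10, 9, 42]
  queue [7, 29, 45] -> pop 7, enqueue [none], visited so far: [10, 9, 42, 7]
  queue [29, 45] -> pop 29, enqueue [23, 31], visited so far: [10, 9, 42, 7, 29]
  queue [45, 23, 31] -> pop 45, enqueue [43, 49], visited so far: [10, 9, 42, 7, 29, 45]
  queue [23, 31, 43, 49] -> pop 23, enqueue [14, 27], visited so far: [10, 9, 42, 7, 29, 45, 23]
  queue [31, 43, 49, 14, 27] -> pop 31, enqueue [none], visited so far: [10, 9, 42, 7, 29, 45, 23, 31]
  queue [43, 49, 14, 27] -> pop 43, enqueue [none], visited so far: [10, 9, 42, 7, 29, 45, 23, 31, 43]
  queue [49, 14, 27] -> pop 49, enqueue [none], visited so far: [10, 9, 42, 7, 29, 45, 23, 31, 43, 49]
  queue [14, 27] -> pop 14, enqueue [none], visited so far: [10, 9, 42, 7, 29, 45, 23, 31, 43, 49, 14]
  queue [27] -> pop 27, enqueue [none], visited so far: [10, 9, 42, 7, 29, 45, 23, 31, 43, 49, 14, 27]
Result: [10, 9, 42, 7, 29, 45, 23, 31, 43, 49, 14, 27]


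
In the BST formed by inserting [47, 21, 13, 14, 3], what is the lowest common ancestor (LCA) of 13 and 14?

Tree insertion order: [47, 21, 13, 14, 3]
Tree (level-order array): [47, 21, None, 13, None, 3, 14]
In a BST, the LCA of p=13, q=14 is the first node v on the
root-to-leaf path with p <= v <= q (go left if both < v, right if both > v).
Walk from root:
  at 47: both 13 and 14 < 47, go left
  at 21: both 13 and 14 < 21, go left
  at 13: 13 <= 13 <= 14, this is the LCA
LCA = 13


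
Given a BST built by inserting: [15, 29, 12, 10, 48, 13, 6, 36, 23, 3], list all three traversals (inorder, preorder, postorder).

Tree insertion order: [15, 29, 12, 10, 48, 13, 6, 36, 23, 3]
Tree (level-order array): [15, 12, 29, 10, 13, 23, 48, 6, None, None, None, None, None, 36, None, 3]
Inorder (L, root, R): [3, 6, 10, 12, 13, 15, 23, 29, 36, 48]
Preorder (root, L, R): [15, 12, 10, 6, 3, 13, 29, 23, 48, 36]
Postorder (L, R, root): [3, 6, 10, 13, 12, 23, 36, 48, 29, 15]


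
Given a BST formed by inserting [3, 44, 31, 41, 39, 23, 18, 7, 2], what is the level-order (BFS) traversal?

Tree insertion order: [3, 44, 31, 41, 39, 23, 18, 7, 2]
Tree (level-order array): [3, 2, 44, None, None, 31, None, 23, 41, 18, None, 39, None, 7]
BFS from the root, enqueuing left then right child of each popped node:
  queue [3] -> pop 3, enqueue [2, 44], visited so far: [3]
  queue [2, 44] -> pop 2, enqueue [none], visited so far: [3, 2]
  queue [44] -> pop 44, enqueue [31], visited so far: [3, 2, 44]
  queue [31] -> pop 31, enqueue [23, 41], visited so far: [3, 2, 44, 31]
  queue [23, 41] -> pop 23, enqueue [18], visited so far: [3, 2, 44, 31, 23]
  queue [41, 18] -> pop 41, enqueue [39], visited so far: [3, 2, 44, 31, 23, 41]
  queue [18, 39] -> pop 18, enqueue [7], visited so far: [3, 2, 44, 31, 23, 41, 18]
  queue [39, 7] -> pop 39, enqueue [none], visited so far: [3, 2, 44, 31, 23, 41, 18, 39]
  queue [7] -> pop 7, enqueue [none], visited so far: [3, 2, 44, 31, 23, 41, 18, 39, 7]
Result: [3, 2, 44, 31, 23, 41, 18, 39, 7]


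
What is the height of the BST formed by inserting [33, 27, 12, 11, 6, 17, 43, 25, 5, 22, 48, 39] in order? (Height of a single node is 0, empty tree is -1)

Insertion order: [33, 27, 12, 11, 6, 17, 43, 25, 5, 22, 48, 39]
Tree (level-order array): [33, 27, 43, 12, None, 39, 48, 11, 17, None, None, None, None, 6, None, None, 25, 5, None, 22]
Compute height bottom-up (empty subtree = -1):
  height(5) = 1 + max(-1, -1) = 0
  height(6) = 1 + max(0, -1) = 1
  height(11) = 1 + max(1, -1) = 2
  height(22) = 1 + max(-1, -1) = 0
  height(25) = 1 + max(0, -1) = 1
  height(17) = 1 + max(-1, 1) = 2
  height(12) = 1 + max(2, 2) = 3
  height(27) = 1 + max(3, -1) = 4
  height(39) = 1 + max(-1, -1) = 0
  height(48) = 1 + max(-1, -1) = 0
  height(43) = 1 + max(0, 0) = 1
  height(33) = 1 + max(4, 1) = 5
Height = 5


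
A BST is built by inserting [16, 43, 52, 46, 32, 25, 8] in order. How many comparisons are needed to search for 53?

Search path for 53: 16 -> 43 -> 52
Found: False
Comparisons: 3


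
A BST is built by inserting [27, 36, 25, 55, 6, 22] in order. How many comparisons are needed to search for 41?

Search path for 41: 27 -> 36 -> 55
Found: False
Comparisons: 3


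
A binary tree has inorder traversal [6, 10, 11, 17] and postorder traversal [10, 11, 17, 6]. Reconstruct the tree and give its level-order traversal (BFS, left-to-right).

Inorder:   [6, 10, 11, 17]
Postorder: [10, 11, 17, 6]
Algorithm: postorder visits root last, so walk postorder right-to-left;
each value is the root of the current inorder slice — split it at that
value, recurse on the right subtree first, then the left.
Recursive splits:
  root=6; inorder splits into left=[], right=[10, 11, 17]
  root=17; inorder splits into left=[10, 11], right=[]
  root=11; inorder splits into left=[10], right=[]
  root=10; inorder splits into left=[], right=[]
Reconstructed level-order: [6, 17, 11, 10]


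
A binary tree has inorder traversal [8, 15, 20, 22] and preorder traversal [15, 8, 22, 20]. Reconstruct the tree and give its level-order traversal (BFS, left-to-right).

Inorder:  [8, 15, 20, 22]
Preorder: [15, 8, 22, 20]
Algorithm: preorder visits root first, so consume preorder in order;
for each root, split the current inorder slice at that value into
left-subtree inorder and right-subtree inorder, then recurse.
Recursive splits:
  root=15; inorder splits into left=[8], right=[20, 22]
  root=8; inorder splits into left=[], right=[]
  root=22; inorder splits into left=[20], right=[]
  root=20; inorder splits into left=[], right=[]
Reconstructed level-order: [15, 8, 22, 20]


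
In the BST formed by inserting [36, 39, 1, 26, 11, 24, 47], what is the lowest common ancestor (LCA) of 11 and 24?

Tree insertion order: [36, 39, 1, 26, 11, 24, 47]
Tree (level-order array): [36, 1, 39, None, 26, None, 47, 11, None, None, None, None, 24]
In a BST, the LCA of p=11, q=24 is the first node v on the
root-to-leaf path with p <= v <= q (go left if both < v, right if both > v).
Walk from root:
  at 36: both 11 and 24 < 36, go left
  at 1: both 11 and 24 > 1, go right
  at 26: both 11 and 24 < 26, go left
  at 11: 11 <= 11 <= 24, this is the LCA
LCA = 11


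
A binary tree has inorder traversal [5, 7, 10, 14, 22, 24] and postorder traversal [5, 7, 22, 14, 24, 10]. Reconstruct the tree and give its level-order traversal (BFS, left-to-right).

Inorder:   [5, 7, 10, 14, 22, 24]
Postorder: [5, 7, 22, 14, 24, 10]
Algorithm: postorder visits root last, so walk postorder right-to-left;
each value is the root of the current inorder slice — split it at that
value, recurse on the right subtree first, then the left.
Recursive splits:
  root=10; inorder splits into left=[5, 7], right=[14, 22, 24]
  root=24; inorder splits into left=[14, 22], right=[]
  root=14; inorder splits into left=[], right=[22]
  root=22; inorder splits into left=[], right=[]
  root=7; inorder splits into left=[5], right=[]
  root=5; inorder splits into left=[], right=[]
Reconstructed level-order: [10, 7, 24, 5, 14, 22]


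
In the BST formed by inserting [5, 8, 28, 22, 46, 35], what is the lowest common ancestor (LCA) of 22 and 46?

Tree insertion order: [5, 8, 28, 22, 46, 35]
Tree (level-order array): [5, None, 8, None, 28, 22, 46, None, None, 35]
In a BST, the LCA of p=22, q=46 is the first node v on the
root-to-leaf path with p <= v <= q (go left if both < v, right if both > v).
Walk from root:
  at 5: both 22 and 46 > 5, go right
  at 8: both 22 and 46 > 8, go right
  at 28: 22 <= 28 <= 46, this is the LCA
LCA = 28


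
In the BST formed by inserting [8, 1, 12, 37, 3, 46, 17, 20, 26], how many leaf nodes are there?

Tree built from: [8, 1, 12, 37, 3, 46, 17, 20, 26]
Tree (level-order array): [8, 1, 12, None, 3, None, 37, None, None, 17, 46, None, 20, None, None, None, 26]
Rule: A leaf has 0 children.
Per-node child counts:
  node 8: 2 child(ren)
  node 1: 1 child(ren)
  node 3: 0 child(ren)
  node 12: 1 child(ren)
  node 37: 2 child(ren)
  node 17: 1 child(ren)
  node 20: 1 child(ren)
  node 26: 0 child(ren)
  node 46: 0 child(ren)
Matching nodes: [3, 26, 46]
Count of leaf nodes: 3


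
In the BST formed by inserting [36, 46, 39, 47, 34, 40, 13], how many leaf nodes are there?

Tree built from: [36, 46, 39, 47, 34, 40, 13]
Tree (level-order array): [36, 34, 46, 13, None, 39, 47, None, None, None, 40]
Rule: A leaf has 0 children.
Per-node child counts:
  node 36: 2 child(ren)
  node 34: 1 child(ren)
  node 13: 0 child(ren)
  node 46: 2 child(ren)
  node 39: 1 child(ren)
  node 40: 0 child(ren)
  node 47: 0 child(ren)
Matching nodes: [13, 40, 47]
Count of leaf nodes: 3


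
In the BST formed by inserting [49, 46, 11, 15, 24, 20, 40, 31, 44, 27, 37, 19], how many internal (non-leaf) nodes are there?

Tree built from: [49, 46, 11, 15, 24, 20, 40, 31, 44, 27, 37, 19]
Tree (level-order array): [49, 46, None, 11, None, None, 15, None, 24, 20, 40, 19, None, 31, 44, None, None, 27, 37]
Rule: An internal node has at least one child.
Per-node child counts:
  node 49: 1 child(ren)
  node 46: 1 child(ren)
  node 11: 1 child(ren)
  node 15: 1 child(ren)
  node 24: 2 child(ren)
  node 20: 1 child(ren)
  node 19: 0 child(ren)
  node 40: 2 child(ren)
  node 31: 2 child(ren)
  node 27: 0 child(ren)
  node 37: 0 child(ren)
  node 44: 0 child(ren)
Matching nodes: [49, 46, 11, 15, 24, 20, 40, 31]
Count of internal (non-leaf) nodes: 8


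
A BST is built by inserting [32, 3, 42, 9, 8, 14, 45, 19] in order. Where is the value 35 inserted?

Starting tree (level order): [32, 3, 42, None, 9, None, 45, 8, 14, None, None, None, None, None, 19]
Insertion path: 32 -> 42
Result: insert 35 as left child of 42
Final tree (level order): [32, 3, 42, None, 9, 35, 45, 8, 14, None, None, None, None, None, None, None, 19]


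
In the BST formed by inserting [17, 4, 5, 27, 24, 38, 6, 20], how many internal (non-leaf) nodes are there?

Tree built from: [17, 4, 5, 27, 24, 38, 6, 20]
Tree (level-order array): [17, 4, 27, None, 5, 24, 38, None, 6, 20]
Rule: An internal node has at least one child.
Per-node child counts:
  node 17: 2 child(ren)
  node 4: 1 child(ren)
  node 5: 1 child(ren)
  node 6: 0 child(ren)
  node 27: 2 child(ren)
  node 24: 1 child(ren)
  node 20: 0 child(ren)
  node 38: 0 child(ren)
Matching nodes: [17, 4, 5, 27, 24]
Count of internal (non-leaf) nodes: 5


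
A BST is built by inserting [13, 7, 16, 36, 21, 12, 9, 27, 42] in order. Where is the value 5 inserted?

Starting tree (level order): [13, 7, 16, None, 12, None, 36, 9, None, 21, 42, None, None, None, 27]
Insertion path: 13 -> 7
Result: insert 5 as left child of 7
Final tree (level order): [13, 7, 16, 5, 12, None, 36, None, None, 9, None, 21, 42, None, None, None, 27]


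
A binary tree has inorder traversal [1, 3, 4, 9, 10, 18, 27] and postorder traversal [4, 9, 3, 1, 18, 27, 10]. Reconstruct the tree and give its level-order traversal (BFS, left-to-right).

Inorder:   [1, 3, 4, 9, 10, 18, 27]
Postorder: [4, 9, 3, 1, 18, 27, 10]
Algorithm: postorder visits root last, so walk postorder right-to-left;
each value is the root of the current inorder slice — split it at that
value, recurse on the right subtree first, then the left.
Recursive splits:
  root=10; inorder splits into left=[1, 3, 4, 9], right=[18, 27]
  root=27; inorder splits into left=[18], right=[]
  root=18; inorder splits into left=[], right=[]
  root=1; inorder splits into left=[], right=[3, 4, 9]
  root=3; inorder splits into left=[], right=[4, 9]
  root=9; inorder splits into left=[4], right=[]
  root=4; inorder splits into left=[], right=[]
Reconstructed level-order: [10, 1, 27, 3, 18, 9, 4]


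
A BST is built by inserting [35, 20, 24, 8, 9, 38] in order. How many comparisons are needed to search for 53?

Search path for 53: 35 -> 38
Found: False
Comparisons: 2


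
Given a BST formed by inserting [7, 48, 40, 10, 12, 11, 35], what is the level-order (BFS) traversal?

Tree insertion order: [7, 48, 40, 10, 12, 11, 35]
Tree (level-order array): [7, None, 48, 40, None, 10, None, None, 12, 11, 35]
BFS from the root, enqueuing left then right child of each popped node:
  queue [7] -> pop 7, enqueue [48], visited so far: [7]
  queue [48] -> pop 48, enqueue [40], visited so far: [7, 48]
  queue [40] -> pop 40, enqueue [10], visited so far: [7, 48, 40]
  queue [10] -> pop 10, enqueue [12], visited so far: [7, 48, 40, 10]
  queue [12] -> pop 12, enqueue [11, 35], visited so far: [7, 48, 40, 10, 12]
  queue [11, 35] -> pop 11, enqueue [none], visited so far: [7, 48, 40, 10, 12, 11]
  queue [35] -> pop 35, enqueue [none], visited so far: [7, 48, 40, 10, 12, 11, 35]
Result: [7, 48, 40, 10, 12, 11, 35]


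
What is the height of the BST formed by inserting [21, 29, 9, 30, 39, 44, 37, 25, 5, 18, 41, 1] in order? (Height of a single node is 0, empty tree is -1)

Insertion order: [21, 29, 9, 30, 39, 44, 37, 25, 5, 18, 41, 1]
Tree (level-order array): [21, 9, 29, 5, 18, 25, 30, 1, None, None, None, None, None, None, 39, None, None, 37, 44, None, None, 41]
Compute height bottom-up (empty subtree = -1):
  height(1) = 1 + max(-1, -1) = 0
  height(5) = 1 + max(0, -1) = 1
  height(18) = 1 + max(-1, -1) = 0
  height(9) = 1 + max(1, 0) = 2
  height(25) = 1 + max(-1, -1) = 0
  height(37) = 1 + max(-1, -1) = 0
  height(41) = 1 + max(-1, -1) = 0
  height(44) = 1 + max(0, -1) = 1
  height(39) = 1 + max(0, 1) = 2
  height(30) = 1 + max(-1, 2) = 3
  height(29) = 1 + max(0, 3) = 4
  height(21) = 1 + max(2, 4) = 5
Height = 5


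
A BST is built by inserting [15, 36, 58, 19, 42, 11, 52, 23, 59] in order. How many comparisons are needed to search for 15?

Search path for 15: 15
Found: True
Comparisons: 1


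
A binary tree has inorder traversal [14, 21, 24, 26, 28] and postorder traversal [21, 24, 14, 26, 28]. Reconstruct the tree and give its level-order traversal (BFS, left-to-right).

Inorder:   [14, 21, 24, 26, 28]
Postorder: [21, 24, 14, 26, 28]
Algorithm: postorder visits root last, so walk postorder right-to-left;
each value is the root of the current inorder slice — split it at that
value, recurse on the right subtree first, then the left.
Recursive splits:
  root=28; inorder splits into left=[14, 21, 24, 26], right=[]
  root=26; inorder splits into left=[14, 21, 24], right=[]
  root=14; inorder splits into left=[], right=[21, 24]
  root=24; inorder splits into left=[21], right=[]
  root=21; inorder splits into left=[], right=[]
Reconstructed level-order: [28, 26, 14, 24, 21]


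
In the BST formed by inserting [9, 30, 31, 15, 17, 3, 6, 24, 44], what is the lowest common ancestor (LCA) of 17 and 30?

Tree insertion order: [9, 30, 31, 15, 17, 3, 6, 24, 44]
Tree (level-order array): [9, 3, 30, None, 6, 15, 31, None, None, None, 17, None, 44, None, 24]
In a BST, the LCA of p=17, q=30 is the first node v on the
root-to-leaf path with p <= v <= q (go left if both < v, right if both > v).
Walk from root:
  at 9: both 17 and 30 > 9, go right
  at 30: 17 <= 30 <= 30, this is the LCA
LCA = 30


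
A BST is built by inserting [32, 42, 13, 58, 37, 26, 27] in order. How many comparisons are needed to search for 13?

Search path for 13: 32 -> 13
Found: True
Comparisons: 2


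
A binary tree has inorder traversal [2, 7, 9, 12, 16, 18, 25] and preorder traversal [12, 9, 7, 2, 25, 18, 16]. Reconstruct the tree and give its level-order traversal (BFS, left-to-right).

Inorder:  [2, 7, 9, 12, 16, 18, 25]
Preorder: [12, 9, 7, 2, 25, 18, 16]
Algorithm: preorder visits root first, so consume preorder in order;
for each root, split the current inorder slice at that value into
left-subtree inorder and right-subtree inorder, then recurse.
Recursive splits:
  root=12; inorder splits into left=[2, 7, 9], right=[16, 18, 25]
  root=9; inorder splits into left=[2, 7], right=[]
  root=7; inorder splits into left=[2], right=[]
  root=2; inorder splits into left=[], right=[]
  root=25; inorder splits into left=[16, 18], right=[]
  root=18; inorder splits into left=[16], right=[]
  root=16; inorder splits into left=[], right=[]
Reconstructed level-order: [12, 9, 25, 7, 18, 2, 16]


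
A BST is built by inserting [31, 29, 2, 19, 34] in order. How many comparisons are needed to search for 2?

Search path for 2: 31 -> 29 -> 2
Found: True
Comparisons: 3


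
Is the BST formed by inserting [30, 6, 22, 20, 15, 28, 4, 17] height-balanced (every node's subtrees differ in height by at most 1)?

Tree (level-order array): [30, 6, None, 4, 22, None, None, 20, 28, 15, None, None, None, None, 17]
Definition: a tree is height-balanced if, at every node, |h(left) - h(right)| <= 1 (empty subtree has height -1).
Bottom-up per-node check:
  node 4: h_left=-1, h_right=-1, diff=0 [OK], height=0
  node 17: h_left=-1, h_right=-1, diff=0 [OK], height=0
  node 15: h_left=-1, h_right=0, diff=1 [OK], height=1
  node 20: h_left=1, h_right=-1, diff=2 [FAIL (|1--1|=2 > 1)], height=2
  node 28: h_left=-1, h_right=-1, diff=0 [OK], height=0
  node 22: h_left=2, h_right=0, diff=2 [FAIL (|2-0|=2 > 1)], height=3
  node 6: h_left=0, h_right=3, diff=3 [FAIL (|0-3|=3 > 1)], height=4
  node 30: h_left=4, h_right=-1, diff=5 [FAIL (|4--1|=5 > 1)], height=5
Node 20 violates the condition: |1 - -1| = 2 > 1.
Result: Not balanced


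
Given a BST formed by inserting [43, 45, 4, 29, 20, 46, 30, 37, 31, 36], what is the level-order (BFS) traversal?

Tree insertion order: [43, 45, 4, 29, 20, 46, 30, 37, 31, 36]
Tree (level-order array): [43, 4, 45, None, 29, None, 46, 20, 30, None, None, None, None, None, 37, 31, None, None, 36]
BFS from the root, enqueuing left then right child of each popped node:
  queue [43] -> pop 43, enqueue [4, 45], visited so far: [43]
  queue [4, 45] -> pop 4, enqueue [29], visited so far: [43, 4]
  queue [45, 29] -> pop 45, enqueue [46], visited so far: [43, 4, 45]
  queue [29, 46] -> pop 29, enqueue [20, 30], visited so far: [43, 4, 45, 29]
  queue [46, 20, 30] -> pop 46, enqueue [none], visited so far: [43, 4, 45, 29, 46]
  queue [20, 30] -> pop 20, enqueue [none], visited so far: [43, 4, 45, 29, 46, 20]
  queue [30] -> pop 30, enqueue [37], visited so far: [43, 4, 45, 29, 46, 20, 30]
  queue [37] -> pop 37, enqueue [31], visited so far: [43, 4, 45, 29, 46, 20, 30, 37]
  queue [31] -> pop 31, enqueue [36], visited so far: [43, 4, 45, 29, 46, 20, 30, 37, 31]
  queue [36] -> pop 36, enqueue [none], visited so far: [43, 4, 45, 29, 46, 20, 30, 37, 31, 36]
Result: [43, 4, 45, 29, 46, 20, 30, 37, 31, 36]


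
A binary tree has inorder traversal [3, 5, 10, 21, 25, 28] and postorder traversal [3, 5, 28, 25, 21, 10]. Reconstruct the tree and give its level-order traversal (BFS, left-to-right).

Inorder:   [3, 5, 10, 21, 25, 28]
Postorder: [3, 5, 28, 25, 21, 10]
Algorithm: postorder visits root last, so walk postorder right-to-left;
each value is the root of the current inorder slice — split it at that
value, recurse on the right subtree first, then the left.
Recursive splits:
  root=10; inorder splits into left=[3, 5], right=[21, 25, 28]
  root=21; inorder splits into left=[], right=[25, 28]
  root=25; inorder splits into left=[], right=[28]
  root=28; inorder splits into left=[], right=[]
  root=5; inorder splits into left=[3], right=[]
  root=3; inorder splits into left=[], right=[]
Reconstructed level-order: [10, 5, 21, 3, 25, 28]


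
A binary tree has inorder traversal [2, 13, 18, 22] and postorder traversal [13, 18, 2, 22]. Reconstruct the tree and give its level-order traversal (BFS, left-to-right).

Inorder:   [2, 13, 18, 22]
Postorder: [13, 18, 2, 22]
Algorithm: postorder visits root last, so walk postorder right-to-left;
each value is the root of the current inorder slice — split it at that
value, recurse on the right subtree first, then the left.
Recursive splits:
  root=22; inorder splits into left=[2, 13, 18], right=[]
  root=2; inorder splits into left=[], right=[13, 18]
  root=18; inorder splits into left=[13], right=[]
  root=13; inorder splits into left=[], right=[]
Reconstructed level-order: [22, 2, 18, 13]


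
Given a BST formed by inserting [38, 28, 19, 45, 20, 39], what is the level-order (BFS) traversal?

Tree insertion order: [38, 28, 19, 45, 20, 39]
Tree (level-order array): [38, 28, 45, 19, None, 39, None, None, 20]
BFS from the root, enqueuing left then right child of each popped node:
  queue [38] -> pop 38, enqueue [28, 45], visited so far: [38]
  queue [28, 45] -> pop 28, enqueue [19], visited so far: [38, 28]
  queue [45, 19] -> pop 45, enqueue [39], visited so far: [38, 28, 45]
  queue [19, 39] -> pop 19, enqueue [20], visited so far: [38, 28, 45, 19]
  queue [39, 20] -> pop 39, enqueue [none], visited so far: [38, 28, 45, 19, 39]
  queue [20] -> pop 20, enqueue [none], visited so far: [38, 28, 45, 19, 39, 20]
Result: [38, 28, 45, 19, 39, 20]


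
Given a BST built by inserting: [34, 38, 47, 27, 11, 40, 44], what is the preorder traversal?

Tree insertion order: [34, 38, 47, 27, 11, 40, 44]
Tree (level-order array): [34, 27, 38, 11, None, None, 47, None, None, 40, None, None, 44]
Preorder traversal: [34, 27, 11, 38, 47, 40, 44]


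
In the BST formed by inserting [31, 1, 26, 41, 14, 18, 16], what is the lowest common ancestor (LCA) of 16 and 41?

Tree insertion order: [31, 1, 26, 41, 14, 18, 16]
Tree (level-order array): [31, 1, 41, None, 26, None, None, 14, None, None, 18, 16]
In a BST, the LCA of p=16, q=41 is the first node v on the
root-to-leaf path with p <= v <= q (go left if both < v, right if both > v).
Walk from root:
  at 31: 16 <= 31 <= 41, this is the LCA
LCA = 31


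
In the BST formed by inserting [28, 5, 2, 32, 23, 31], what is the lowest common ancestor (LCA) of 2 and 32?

Tree insertion order: [28, 5, 2, 32, 23, 31]
Tree (level-order array): [28, 5, 32, 2, 23, 31]
In a BST, the LCA of p=2, q=32 is the first node v on the
root-to-leaf path with p <= v <= q (go left if both < v, right if both > v).
Walk from root:
  at 28: 2 <= 28 <= 32, this is the LCA
LCA = 28


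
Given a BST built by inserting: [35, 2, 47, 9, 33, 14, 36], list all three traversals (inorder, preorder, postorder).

Tree insertion order: [35, 2, 47, 9, 33, 14, 36]
Tree (level-order array): [35, 2, 47, None, 9, 36, None, None, 33, None, None, 14]
Inorder (L, root, R): [2, 9, 14, 33, 35, 36, 47]
Preorder (root, L, R): [35, 2, 9, 33, 14, 47, 36]
Postorder (L, R, root): [14, 33, 9, 2, 36, 47, 35]


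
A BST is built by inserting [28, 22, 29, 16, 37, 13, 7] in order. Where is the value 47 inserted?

Starting tree (level order): [28, 22, 29, 16, None, None, 37, 13, None, None, None, 7]
Insertion path: 28 -> 29 -> 37
Result: insert 47 as right child of 37
Final tree (level order): [28, 22, 29, 16, None, None, 37, 13, None, None, 47, 7]


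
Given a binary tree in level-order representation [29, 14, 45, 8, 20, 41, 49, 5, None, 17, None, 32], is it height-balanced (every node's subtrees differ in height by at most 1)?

Tree (level-order array): [29, 14, 45, 8, 20, 41, 49, 5, None, 17, None, 32]
Definition: a tree is height-balanced if, at every node, |h(left) - h(right)| <= 1 (empty subtree has height -1).
Bottom-up per-node check:
  node 5: h_left=-1, h_right=-1, diff=0 [OK], height=0
  node 8: h_left=0, h_right=-1, diff=1 [OK], height=1
  node 17: h_left=-1, h_right=-1, diff=0 [OK], height=0
  node 20: h_left=0, h_right=-1, diff=1 [OK], height=1
  node 14: h_left=1, h_right=1, diff=0 [OK], height=2
  node 32: h_left=-1, h_right=-1, diff=0 [OK], height=0
  node 41: h_left=0, h_right=-1, diff=1 [OK], height=1
  node 49: h_left=-1, h_right=-1, diff=0 [OK], height=0
  node 45: h_left=1, h_right=0, diff=1 [OK], height=2
  node 29: h_left=2, h_right=2, diff=0 [OK], height=3
All nodes satisfy the balance condition.
Result: Balanced


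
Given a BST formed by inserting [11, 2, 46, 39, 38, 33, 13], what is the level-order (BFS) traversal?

Tree insertion order: [11, 2, 46, 39, 38, 33, 13]
Tree (level-order array): [11, 2, 46, None, None, 39, None, 38, None, 33, None, 13]
BFS from the root, enqueuing left then right child of each popped node:
  queue [11] -> pop 11, enqueue [2, 46], visited so far: [11]
  queue [2, 46] -> pop 2, enqueue [none], visited so far: [11, 2]
  queue [46] -> pop 46, enqueue [39], visited so far: [11, 2, 46]
  queue [39] -> pop 39, enqueue [38], visited so far: [11, 2, 46, 39]
  queue [38] -> pop 38, enqueue [33], visited so far: [11, 2, 46, 39, 38]
  queue [33] -> pop 33, enqueue [13], visited so far: [11, 2, 46, 39, 38, 33]
  queue [13] -> pop 13, enqueue [none], visited so far: [11, 2, 46, 39, 38, 33, 13]
Result: [11, 2, 46, 39, 38, 33, 13]


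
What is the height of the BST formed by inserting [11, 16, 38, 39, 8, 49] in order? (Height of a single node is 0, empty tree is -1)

Insertion order: [11, 16, 38, 39, 8, 49]
Tree (level-order array): [11, 8, 16, None, None, None, 38, None, 39, None, 49]
Compute height bottom-up (empty subtree = -1):
  height(8) = 1 + max(-1, -1) = 0
  height(49) = 1 + max(-1, -1) = 0
  height(39) = 1 + max(-1, 0) = 1
  height(38) = 1 + max(-1, 1) = 2
  height(16) = 1 + max(-1, 2) = 3
  height(11) = 1 + max(0, 3) = 4
Height = 4


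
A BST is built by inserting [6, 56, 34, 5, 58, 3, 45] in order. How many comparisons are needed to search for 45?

Search path for 45: 6 -> 56 -> 34 -> 45
Found: True
Comparisons: 4


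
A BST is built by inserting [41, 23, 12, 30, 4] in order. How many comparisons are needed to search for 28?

Search path for 28: 41 -> 23 -> 30
Found: False
Comparisons: 3


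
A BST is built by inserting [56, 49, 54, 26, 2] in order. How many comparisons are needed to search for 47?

Search path for 47: 56 -> 49 -> 26
Found: False
Comparisons: 3


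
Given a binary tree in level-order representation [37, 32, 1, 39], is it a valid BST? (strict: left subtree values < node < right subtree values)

Level-order array: [37, 32, 1, 39]
Validate using subtree bounds (lo, hi): at each node, require lo < value < hi,
then recurse left with hi=value and right with lo=value.
Preorder trace (stopping at first violation):
  at node 37 with bounds (-inf, +inf): OK
  at node 32 with bounds (-inf, 37): OK
  at node 39 with bounds (-inf, 32): VIOLATION
Node 39 violates its bound: not (-inf < 39 < 32).
Result: Not a valid BST


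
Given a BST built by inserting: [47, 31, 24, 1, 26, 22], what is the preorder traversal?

Tree insertion order: [47, 31, 24, 1, 26, 22]
Tree (level-order array): [47, 31, None, 24, None, 1, 26, None, 22]
Preorder traversal: [47, 31, 24, 1, 22, 26]


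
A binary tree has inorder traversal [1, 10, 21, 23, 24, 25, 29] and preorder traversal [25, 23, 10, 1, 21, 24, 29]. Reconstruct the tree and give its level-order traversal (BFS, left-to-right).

Inorder:  [1, 10, 21, 23, 24, 25, 29]
Preorder: [25, 23, 10, 1, 21, 24, 29]
Algorithm: preorder visits root first, so consume preorder in order;
for each root, split the current inorder slice at that value into
left-subtree inorder and right-subtree inorder, then recurse.
Recursive splits:
  root=25; inorder splits into left=[1, 10, 21, 23, 24], right=[29]
  root=23; inorder splits into left=[1, 10, 21], right=[24]
  root=10; inorder splits into left=[1], right=[21]
  root=1; inorder splits into left=[], right=[]
  root=21; inorder splits into left=[], right=[]
  root=24; inorder splits into left=[], right=[]
  root=29; inorder splits into left=[], right=[]
Reconstructed level-order: [25, 23, 29, 10, 24, 1, 21]


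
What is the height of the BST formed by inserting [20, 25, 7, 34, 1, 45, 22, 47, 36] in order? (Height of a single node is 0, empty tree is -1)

Insertion order: [20, 25, 7, 34, 1, 45, 22, 47, 36]
Tree (level-order array): [20, 7, 25, 1, None, 22, 34, None, None, None, None, None, 45, 36, 47]
Compute height bottom-up (empty subtree = -1):
  height(1) = 1 + max(-1, -1) = 0
  height(7) = 1 + max(0, -1) = 1
  height(22) = 1 + max(-1, -1) = 0
  height(36) = 1 + max(-1, -1) = 0
  height(47) = 1 + max(-1, -1) = 0
  height(45) = 1 + max(0, 0) = 1
  height(34) = 1 + max(-1, 1) = 2
  height(25) = 1 + max(0, 2) = 3
  height(20) = 1 + max(1, 3) = 4
Height = 4


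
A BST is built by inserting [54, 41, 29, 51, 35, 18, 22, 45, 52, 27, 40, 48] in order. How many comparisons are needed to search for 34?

Search path for 34: 54 -> 41 -> 29 -> 35
Found: False
Comparisons: 4


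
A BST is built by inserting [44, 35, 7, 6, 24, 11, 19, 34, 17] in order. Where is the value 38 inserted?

Starting tree (level order): [44, 35, None, 7, None, 6, 24, None, None, 11, 34, None, 19, None, None, 17]
Insertion path: 44 -> 35
Result: insert 38 as right child of 35
Final tree (level order): [44, 35, None, 7, 38, 6, 24, None, None, None, None, 11, 34, None, 19, None, None, 17]


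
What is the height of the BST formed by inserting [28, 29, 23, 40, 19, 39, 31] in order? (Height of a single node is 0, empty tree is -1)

Insertion order: [28, 29, 23, 40, 19, 39, 31]
Tree (level-order array): [28, 23, 29, 19, None, None, 40, None, None, 39, None, 31]
Compute height bottom-up (empty subtree = -1):
  height(19) = 1 + max(-1, -1) = 0
  height(23) = 1 + max(0, -1) = 1
  height(31) = 1 + max(-1, -1) = 0
  height(39) = 1 + max(0, -1) = 1
  height(40) = 1 + max(1, -1) = 2
  height(29) = 1 + max(-1, 2) = 3
  height(28) = 1 + max(1, 3) = 4
Height = 4


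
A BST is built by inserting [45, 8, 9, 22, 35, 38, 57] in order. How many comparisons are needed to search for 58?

Search path for 58: 45 -> 57
Found: False
Comparisons: 2


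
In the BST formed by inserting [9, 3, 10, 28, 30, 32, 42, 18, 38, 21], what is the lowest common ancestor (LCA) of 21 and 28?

Tree insertion order: [9, 3, 10, 28, 30, 32, 42, 18, 38, 21]
Tree (level-order array): [9, 3, 10, None, None, None, 28, 18, 30, None, 21, None, 32, None, None, None, 42, 38]
In a BST, the LCA of p=21, q=28 is the first node v on the
root-to-leaf path with p <= v <= q (go left if both < v, right if both > v).
Walk from root:
  at 9: both 21 and 28 > 9, go right
  at 10: both 21 and 28 > 10, go right
  at 28: 21 <= 28 <= 28, this is the LCA
LCA = 28


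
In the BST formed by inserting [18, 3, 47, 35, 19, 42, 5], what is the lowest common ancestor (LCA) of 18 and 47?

Tree insertion order: [18, 3, 47, 35, 19, 42, 5]
Tree (level-order array): [18, 3, 47, None, 5, 35, None, None, None, 19, 42]
In a BST, the LCA of p=18, q=47 is the first node v on the
root-to-leaf path with p <= v <= q (go left if both < v, right if both > v).
Walk from root:
  at 18: 18 <= 18 <= 47, this is the LCA
LCA = 18


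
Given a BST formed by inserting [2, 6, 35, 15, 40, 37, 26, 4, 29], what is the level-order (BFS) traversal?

Tree insertion order: [2, 6, 35, 15, 40, 37, 26, 4, 29]
Tree (level-order array): [2, None, 6, 4, 35, None, None, 15, 40, None, 26, 37, None, None, 29]
BFS from the root, enqueuing left then right child of each popped node:
  queue [2] -> pop 2, enqueue [6], visited so far: [2]
  queue [6] -> pop 6, enqueue [4, 35], visited so far: [2, 6]
  queue [4, 35] -> pop 4, enqueue [none], visited so far: [2, 6, 4]
  queue [35] -> pop 35, enqueue [15, 40], visited so far: [2, 6, 4, 35]
  queue [15, 40] -> pop 15, enqueue [26], visited so far: [2, 6, 4, 35, 15]
  queue [40, 26] -> pop 40, enqueue [37], visited so far: [2, 6, 4, 35, 15, 40]
  queue [26, 37] -> pop 26, enqueue [29], visited so far: [2, 6, 4, 35, 15, 40, 26]
  queue [37, 29] -> pop 37, enqueue [none], visited so far: [2, 6, 4, 35, 15, 40, 26, 37]
  queue [29] -> pop 29, enqueue [none], visited so far: [2, 6, 4, 35, 15, 40, 26, 37, 29]
Result: [2, 6, 4, 35, 15, 40, 26, 37, 29]


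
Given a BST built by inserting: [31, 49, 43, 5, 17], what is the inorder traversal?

Tree insertion order: [31, 49, 43, 5, 17]
Tree (level-order array): [31, 5, 49, None, 17, 43]
Inorder traversal: [5, 17, 31, 43, 49]


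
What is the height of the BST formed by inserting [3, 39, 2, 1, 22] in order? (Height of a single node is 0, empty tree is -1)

Insertion order: [3, 39, 2, 1, 22]
Tree (level-order array): [3, 2, 39, 1, None, 22]
Compute height bottom-up (empty subtree = -1):
  height(1) = 1 + max(-1, -1) = 0
  height(2) = 1 + max(0, -1) = 1
  height(22) = 1 + max(-1, -1) = 0
  height(39) = 1 + max(0, -1) = 1
  height(3) = 1 + max(1, 1) = 2
Height = 2


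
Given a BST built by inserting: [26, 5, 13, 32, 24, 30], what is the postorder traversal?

Tree insertion order: [26, 5, 13, 32, 24, 30]
Tree (level-order array): [26, 5, 32, None, 13, 30, None, None, 24]
Postorder traversal: [24, 13, 5, 30, 32, 26]


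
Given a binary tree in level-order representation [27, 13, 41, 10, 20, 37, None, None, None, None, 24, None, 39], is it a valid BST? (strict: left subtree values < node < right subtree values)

Level-order array: [27, 13, 41, 10, 20, 37, None, None, None, None, 24, None, 39]
Validate using subtree bounds (lo, hi): at each node, require lo < value < hi,
then recurse left with hi=value and right with lo=value.
Preorder trace (stopping at first violation):
  at node 27 with bounds (-inf, +inf): OK
  at node 13 with bounds (-inf, 27): OK
  at node 10 with bounds (-inf, 13): OK
  at node 20 with bounds (13, 27): OK
  at node 24 with bounds (20, 27): OK
  at node 41 with bounds (27, +inf): OK
  at node 37 with bounds (27, 41): OK
  at node 39 with bounds (37, 41): OK
No violation found at any node.
Result: Valid BST


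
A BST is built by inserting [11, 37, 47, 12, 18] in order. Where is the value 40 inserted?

Starting tree (level order): [11, None, 37, 12, 47, None, 18]
Insertion path: 11 -> 37 -> 47
Result: insert 40 as left child of 47
Final tree (level order): [11, None, 37, 12, 47, None, 18, 40]


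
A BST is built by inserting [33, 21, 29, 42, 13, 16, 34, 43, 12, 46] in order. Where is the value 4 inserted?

Starting tree (level order): [33, 21, 42, 13, 29, 34, 43, 12, 16, None, None, None, None, None, 46]
Insertion path: 33 -> 21 -> 13 -> 12
Result: insert 4 as left child of 12
Final tree (level order): [33, 21, 42, 13, 29, 34, 43, 12, 16, None, None, None, None, None, 46, 4]


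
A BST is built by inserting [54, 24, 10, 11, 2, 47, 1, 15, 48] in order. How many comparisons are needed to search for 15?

Search path for 15: 54 -> 24 -> 10 -> 11 -> 15
Found: True
Comparisons: 5


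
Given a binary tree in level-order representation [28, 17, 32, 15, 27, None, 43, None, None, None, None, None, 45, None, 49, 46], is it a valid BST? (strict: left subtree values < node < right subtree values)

Level-order array: [28, 17, 32, 15, 27, None, 43, None, None, None, None, None, 45, None, 49, 46]
Validate using subtree bounds (lo, hi): at each node, require lo < value < hi,
then recurse left with hi=value and right with lo=value.
Preorder trace (stopping at first violation):
  at node 28 with bounds (-inf, +inf): OK
  at node 17 with bounds (-inf, 28): OK
  at node 15 with bounds (-inf, 17): OK
  at node 27 with bounds (17, 28): OK
  at node 32 with bounds (28, +inf): OK
  at node 43 with bounds (32, +inf): OK
  at node 45 with bounds (43, +inf): OK
  at node 49 with bounds (45, +inf): OK
  at node 46 with bounds (45, 49): OK
No violation found at any node.
Result: Valid BST


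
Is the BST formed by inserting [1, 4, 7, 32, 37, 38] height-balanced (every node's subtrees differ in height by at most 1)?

Tree (level-order array): [1, None, 4, None, 7, None, 32, None, 37, None, 38]
Definition: a tree is height-balanced if, at every node, |h(left) - h(right)| <= 1 (empty subtree has height -1).
Bottom-up per-node check:
  node 38: h_left=-1, h_right=-1, diff=0 [OK], height=0
  node 37: h_left=-1, h_right=0, diff=1 [OK], height=1
  node 32: h_left=-1, h_right=1, diff=2 [FAIL (|-1-1|=2 > 1)], height=2
  node 7: h_left=-1, h_right=2, diff=3 [FAIL (|-1-2|=3 > 1)], height=3
  node 4: h_left=-1, h_right=3, diff=4 [FAIL (|-1-3|=4 > 1)], height=4
  node 1: h_left=-1, h_right=4, diff=5 [FAIL (|-1-4|=5 > 1)], height=5
Node 32 violates the condition: |-1 - 1| = 2 > 1.
Result: Not balanced


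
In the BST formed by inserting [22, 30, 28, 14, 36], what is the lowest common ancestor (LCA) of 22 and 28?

Tree insertion order: [22, 30, 28, 14, 36]
Tree (level-order array): [22, 14, 30, None, None, 28, 36]
In a BST, the LCA of p=22, q=28 is the first node v on the
root-to-leaf path with p <= v <= q (go left if both < v, right if both > v).
Walk from root:
  at 22: 22 <= 22 <= 28, this is the LCA
LCA = 22


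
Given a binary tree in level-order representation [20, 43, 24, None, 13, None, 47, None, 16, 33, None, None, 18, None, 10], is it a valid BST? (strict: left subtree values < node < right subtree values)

Level-order array: [20, 43, 24, None, 13, None, 47, None, 16, 33, None, None, 18, None, 10]
Validate using subtree bounds (lo, hi): at each node, require lo < value < hi,
then recurse left with hi=value and right with lo=value.
Preorder trace (stopping at first violation):
  at node 20 with bounds (-inf, +inf): OK
  at node 43 with bounds (-inf, 20): VIOLATION
Node 43 violates its bound: not (-inf < 43 < 20).
Result: Not a valid BST


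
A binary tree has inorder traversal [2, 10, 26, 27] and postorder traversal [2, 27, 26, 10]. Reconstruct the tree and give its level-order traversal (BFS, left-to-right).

Inorder:   [2, 10, 26, 27]
Postorder: [2, 27, 26, 10]
Algorithm: postorder visits root last, so walk postorder right-to-left;
each value is the root of the current inorder slice — split it at that
value, recurse on the right subtree first, then the left.
Recursive splits:
  root=10; inorder splits into left=[2], right=[26, 27]
  root=26; inorder splits into left=[], right=[27]
  root=27; inorder splits into left=[], right=[]
  root=2; inorder splits into left=[], right=[]
Reconstructed level-order: [10, 2, 26, 27]


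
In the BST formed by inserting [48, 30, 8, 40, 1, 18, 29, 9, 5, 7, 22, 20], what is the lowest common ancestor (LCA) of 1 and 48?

Tree insertion order: [48, 30, 8, 40, 1, 18, 29, 9, 5, 7, 22, 20]
Tree (level-order array): [48, 30, None, 8, 40, 1, 18, None, None, None, 5, 9, 29, None, 7, None, None, 22, None, None, None, 20]
In a BST, the LCA of p=1, q=48 is the first node v on the
root-to-leaf path with p <= v <= q (go left if both < v, right if both > v).
Walk from root:
  at 48: 1 <= 48 <= 48, this is the LCA
LCA = 48
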